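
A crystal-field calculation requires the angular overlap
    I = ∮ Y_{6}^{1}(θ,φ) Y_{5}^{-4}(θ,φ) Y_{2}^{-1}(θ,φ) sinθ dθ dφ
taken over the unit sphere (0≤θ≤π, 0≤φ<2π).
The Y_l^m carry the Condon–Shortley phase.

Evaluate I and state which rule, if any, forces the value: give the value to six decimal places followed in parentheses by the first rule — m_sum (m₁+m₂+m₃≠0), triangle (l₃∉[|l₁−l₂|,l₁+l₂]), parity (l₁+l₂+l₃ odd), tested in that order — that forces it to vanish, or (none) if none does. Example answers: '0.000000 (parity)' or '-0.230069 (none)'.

0.000000 (m_sum)

1 − 4 − 1 = -4 ≠ 0: azimuthal integral kills it; I = 0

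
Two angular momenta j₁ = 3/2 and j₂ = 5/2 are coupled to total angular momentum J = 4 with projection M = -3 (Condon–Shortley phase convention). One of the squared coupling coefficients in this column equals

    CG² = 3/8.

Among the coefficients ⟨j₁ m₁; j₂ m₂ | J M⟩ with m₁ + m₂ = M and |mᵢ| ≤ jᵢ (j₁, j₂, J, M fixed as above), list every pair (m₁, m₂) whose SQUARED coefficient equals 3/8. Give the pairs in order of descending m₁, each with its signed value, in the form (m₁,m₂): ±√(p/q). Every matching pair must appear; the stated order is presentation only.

Admissible pairs with m₁+m₂ = M = -3: (-3/2,-3/2), (-1/2,-5/2)
  (m₁,m₂)=(-1/2,-5/2): CG² = 3/8, CG = +√(3/8)   ← matches the target
  (m₁,m₂)=(-3/2,-3/2): CG² = 5/8, CG = +√(5/8)
Pairs with CG² = 3/8: (-1/2,-5/2): +√(3/8)

(-1/2,-5/2): +√(3/8)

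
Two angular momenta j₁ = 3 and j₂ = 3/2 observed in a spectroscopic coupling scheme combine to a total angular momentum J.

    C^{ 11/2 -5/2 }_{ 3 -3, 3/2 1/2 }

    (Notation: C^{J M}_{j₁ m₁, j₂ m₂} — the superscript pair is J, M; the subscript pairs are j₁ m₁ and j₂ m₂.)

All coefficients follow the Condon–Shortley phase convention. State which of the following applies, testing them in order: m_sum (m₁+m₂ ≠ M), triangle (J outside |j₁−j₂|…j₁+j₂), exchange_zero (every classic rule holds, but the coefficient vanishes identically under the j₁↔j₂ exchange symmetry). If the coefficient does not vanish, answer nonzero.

triangle

m-sum: m₁+m₂ = -3+1/2 = -5/2, M = -5/2  ✓
triangle: need |j₁−j₂| ≤ J ≤ j₁+j₂, i.e. J ∈ [3/2, 9/2]; J = 11/2 is outside ✗ ⇒ coefficient is 0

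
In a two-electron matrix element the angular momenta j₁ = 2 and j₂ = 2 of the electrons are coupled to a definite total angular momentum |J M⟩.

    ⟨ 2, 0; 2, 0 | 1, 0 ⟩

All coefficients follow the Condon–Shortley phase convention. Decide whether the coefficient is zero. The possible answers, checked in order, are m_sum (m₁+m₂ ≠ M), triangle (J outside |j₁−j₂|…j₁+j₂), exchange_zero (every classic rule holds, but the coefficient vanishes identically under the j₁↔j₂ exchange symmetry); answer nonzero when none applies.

m-sum: m₁+m₂ = 0+0 = 0, M = 0  ✓
triangle: |j₁−j₂| = 0 ≤ J = 1 ≤ j₁+j₂ = 4  ✓
exchange: j₁=j₂ and m₁=m₂, and (−1)^(j₁+j₂−J) = (−1)^3 = −1 forces ⟨j₁m₁;j₂m₂|JM⟩ = −⟨j₂m₂;j₁m₁|JM⟩ = −⟨j₁m₁;j₂m₂|JM⟩ ⇒ the coefficient vanishes identically
Racah sum check: Σ_k collapses to 0 ⇒ CG = 0

exchange_zero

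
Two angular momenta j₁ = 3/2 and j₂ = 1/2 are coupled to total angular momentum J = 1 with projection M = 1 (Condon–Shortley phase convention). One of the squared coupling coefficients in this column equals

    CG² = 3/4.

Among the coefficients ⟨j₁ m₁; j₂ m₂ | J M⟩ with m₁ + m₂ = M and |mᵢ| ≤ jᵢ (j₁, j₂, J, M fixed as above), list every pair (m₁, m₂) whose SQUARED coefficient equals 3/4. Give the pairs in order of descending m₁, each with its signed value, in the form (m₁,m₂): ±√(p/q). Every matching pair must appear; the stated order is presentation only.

(3/2,-1/2): +√(3/4)

Admissible pairs with m₁+m₂ = M = 1: (1/2,1/2), (3/2,-1/2)
  (m₁,m₂)=(3/2,-1/2): CG² = 3/4, CG = +√(3/4)   ← matches the target
  (m₁,m₂)=(1/2,1/2): CG² = 1/4, CG = −√(1/4)
Pairs with CG² = 3/4: (3/2,-1/2): +√(3/4)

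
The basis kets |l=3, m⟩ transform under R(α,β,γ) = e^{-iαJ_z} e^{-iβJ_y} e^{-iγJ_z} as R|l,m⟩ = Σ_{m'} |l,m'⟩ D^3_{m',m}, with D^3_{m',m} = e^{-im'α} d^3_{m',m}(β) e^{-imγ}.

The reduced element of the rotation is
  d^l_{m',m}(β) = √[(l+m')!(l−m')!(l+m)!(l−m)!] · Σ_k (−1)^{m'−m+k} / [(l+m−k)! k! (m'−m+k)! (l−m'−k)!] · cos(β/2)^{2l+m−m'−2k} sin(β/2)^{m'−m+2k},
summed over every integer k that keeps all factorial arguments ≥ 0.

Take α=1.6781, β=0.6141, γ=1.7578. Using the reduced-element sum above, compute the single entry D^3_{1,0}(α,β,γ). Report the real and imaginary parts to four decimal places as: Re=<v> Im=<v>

First d^3_{1,0}(β=0.6141), then the phase factors e^{-i(1)α} and e^{-i(0)γ}:
c=cos(0.614100/2)=0.953229, s=sin(0.614100/2)=0.302248; N=√[24·2·6·6]=41.569219
The bounds max(0,m−m')=0 and min(l+m,l−m')=2 give 3 terms
  k=0: (−1)^1·41.5692/(12)·0.9532^5·0.3022^1 = -0.824026
  k=1: (−1)^2·41.5692/(4)·0.9532^3·0.3022^3 = +0.248539
  k=2: (−1)^3·41.5692/(12)·0.9532^1·0.3022^5 = -0.008329
d^3_{1,0}(0.6141) = -0.824026 +0.248539 -0.008329 = -0.583817
D = (-0.107098-0.994248i)·(-0.583817)·(+1.000000+0.000000i) = +0.062526+0.580459i

Re=0.0625 Im=0.5805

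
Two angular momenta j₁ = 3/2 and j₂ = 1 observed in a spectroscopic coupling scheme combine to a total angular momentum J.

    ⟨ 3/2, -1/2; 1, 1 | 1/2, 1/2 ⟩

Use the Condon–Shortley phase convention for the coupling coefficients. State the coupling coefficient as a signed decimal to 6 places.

+√(1/6) = +0.408248

triangle: 2!×1!×0!/4! = 2/24
(j±m)!: 1!×2!×2!×0!×1!×0! = 4
prefactor² = (2J+1)×Δ×N² = 2/3
  k=2: +1/(2!×0!×0!×0!×1!×0!) = 1/2
Σ = 1/2  ⇒  CG² = 2/3×(1/2)² = 1/6
CG = +√(1/6) = +0.408248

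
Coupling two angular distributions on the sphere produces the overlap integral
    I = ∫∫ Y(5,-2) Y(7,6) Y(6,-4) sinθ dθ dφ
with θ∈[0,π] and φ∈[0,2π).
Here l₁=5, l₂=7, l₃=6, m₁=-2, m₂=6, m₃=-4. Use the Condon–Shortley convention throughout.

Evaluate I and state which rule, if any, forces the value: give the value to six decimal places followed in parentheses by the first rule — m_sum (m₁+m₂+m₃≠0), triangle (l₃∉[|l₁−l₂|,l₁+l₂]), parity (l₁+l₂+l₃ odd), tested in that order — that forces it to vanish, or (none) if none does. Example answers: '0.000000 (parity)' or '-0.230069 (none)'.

0.020011 (none)

Checks pass: Σm=0; 18 even; l₃=6∈[2,12].
(2·5+1)(2·7+1)(2·6+1) = 2145
Δ: 6! 4! 8! / 19! → 1/174594420
sum: t=1:−1/4147200 t=2:+1/207360 t=3:−1/82944 t=4:+1/207360 t=5:−1/4147200 = -1/345600
3j²(5 7 6; 0 0 0) = Δ·Π!·Σ² = 420/46189  (sign -1)
sum: t=5:−1/19353600 t=6:+1/21772800 = -1/174182400
3j²(5 7 6; -2 6 -4) = Δ·Π!·Σ² = 1/3876  (sign -1)
combine: 4πI² = 2145·420/46189·1/3876 = 525/104329
take √, sign +1: I = 0.02001116
No selection rule forces the value: the integral is nonzero (none).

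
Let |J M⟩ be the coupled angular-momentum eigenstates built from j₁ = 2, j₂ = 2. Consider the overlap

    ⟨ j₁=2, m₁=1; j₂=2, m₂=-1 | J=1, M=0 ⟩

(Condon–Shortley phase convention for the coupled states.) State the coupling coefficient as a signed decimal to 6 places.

triangle: 3!·1!·1!/6! = 6/720
(j±m)!: 3!·1!·1!·3!·1!·1! = 36
prefactor² = (2J+1)·Δ·N² = 9/10
  k=0: +1/(0!·3!·1!·1!·0!·0!) = 1/6
  k=1: −1/(1!·2!·0!·0!·1!·1!) = -1/2
Σ = -1/3  ⇒  CG² = 9/10·(-1/3)² = 1/10
CG = −√(1/10) = -0.316228

-0.316228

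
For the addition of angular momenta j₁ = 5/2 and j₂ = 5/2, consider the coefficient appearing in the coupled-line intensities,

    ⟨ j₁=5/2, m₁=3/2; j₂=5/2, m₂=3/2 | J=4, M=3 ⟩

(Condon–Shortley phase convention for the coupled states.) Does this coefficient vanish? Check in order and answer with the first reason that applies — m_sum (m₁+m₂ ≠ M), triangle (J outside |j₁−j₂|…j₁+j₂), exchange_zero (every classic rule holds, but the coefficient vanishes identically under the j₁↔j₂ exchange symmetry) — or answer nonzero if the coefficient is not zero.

m-sum: m₁+m₂ = 3/2+3/2 = 3, M = 3  ✓
triangle: |j₁−j₂| = 0 ≤ J = 4 ≤ j₁+j₂ = 5  ✓
exchange: j₁=j₂ and m₁=m₂, and (−1)^(j₁+j₂−J) = (−1)^1 = −1 forces ⟨j₁m₁;j₂m₂|JM⟩ = −⟨j₂m₂;j₁m₁|JM⟩ = −⟨j₁m₁;j₂m₂|JM⟩ ⇒ the coefficient vanishes identically
Racah sum check: Σ_k collapses to 0 ⇒ CG = 0

exchange_zero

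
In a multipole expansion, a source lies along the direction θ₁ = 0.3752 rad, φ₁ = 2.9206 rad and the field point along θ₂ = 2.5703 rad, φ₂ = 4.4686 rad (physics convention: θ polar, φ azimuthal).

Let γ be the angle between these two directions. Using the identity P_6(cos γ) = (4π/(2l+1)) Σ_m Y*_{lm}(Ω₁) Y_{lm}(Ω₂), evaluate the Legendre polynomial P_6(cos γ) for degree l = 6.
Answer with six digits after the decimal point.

Summing Y*_{l m}(θ₁,φ₁)·Y_{l m}(θ₂,φ₂) over m ∈ [−6, 6]; prefactor 4π/(2·6+1) = 0.966644:
  term(m=-6) = -0.00001 - 0.00000j   from Y*(Ω₁)=0.00028 - 0.00114j, Y(Ω₂)=-0.00130 - 0.01200j
  term(m=-5) = -0.00008 + 0.00067j   from Y*(Ω₁)=-0.00462 + 0.00919j, Y(Ω₂)=0.06108 - 0.02243j
  term(m=-4) = 0.01130 + 0.00103j   from Y*(Ω₁)=0.03477 - 0.04240j, Y(Ω₂)=0.11608 + 0.17127j
  term(m=-3) = 0.00551 - 0.08044j   from Y*(Ω₁)=-0.15334 + 0.11974j, Y(Ω₂)=-0.27678 + 0.30843j
  term(m=-2) = -0.20214 - 0.00922j   from Y*(Ω₁)=0.40125 - 0.18987j, Y(Ω₂)=-0.40272 - 0.21355j
  term(m=-1) = -0.00067 + 0.02923j   from Y*(Ω₁)=-0.51541 + 0.11579j, Y(Ω₂)=0.01336 - 0.05372j
  term(m=+0) = 0.00807 + 0.00000j   from Y*(Ω₁)=-0.01929 + 0.00000j, Y(Ω₂)=-0.41827 + 0.00000j
  term(m=+1) = -0.00067 - 0.02923j   from Y*(Ω₁)=0.51541 + 0.11579j, Y(Ω₂)=-0.01336 - 0.05372j
  term(m=+2) = -0.20214 + 0.00922j   from Y*(Ω₁)=0.40125 + 0.18987j, Y(Ω₂)=-0.40272 + 0.21355j
  term(m=+3) = 0.00551 + 0.08044j   from Y*(Ω₁)=0.15334 + 0.11974j, Y(Ω₂)=0.27678 + 0.30843j
  term(m=+4) = 0.01130 - 0.00103j   from Y*(Ω₁)=0.03477 + 0.04240j, Y(Ω₂)=0.11608 - 0.17127j
  term(m=+5) = -0.00008 - 0.00067j   from Y*(Ω₁)=0.00462 + 0.00919j, Y(Ω₂)=-0.06108 - 0.02243j
  term(m=+6) = -0.00001 + 0.00000j   from Y*(Ω₁)=0.00028 + 0.00114j, Y(Ω₂)=-0.00130 + 0.01200j
Accumulated sum -0.36410 - 0.00000j; after 4π/(2l+1) scaling, -0.35195 - 0.00000j ⇒ P_6 = -0.351954

-0.351954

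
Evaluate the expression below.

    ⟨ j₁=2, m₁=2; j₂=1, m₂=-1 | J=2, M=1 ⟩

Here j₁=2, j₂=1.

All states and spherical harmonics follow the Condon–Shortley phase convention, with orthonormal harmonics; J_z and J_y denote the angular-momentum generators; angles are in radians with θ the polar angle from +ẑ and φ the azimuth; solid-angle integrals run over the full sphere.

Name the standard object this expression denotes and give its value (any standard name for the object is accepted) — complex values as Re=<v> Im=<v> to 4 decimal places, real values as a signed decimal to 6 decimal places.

Clebsch–Gordan coefficient, +√(1/3) ≈ +0.577350

This is a Clebsch–Gordan (vector-coupling) coefficient.
√[5·1!3!1!/6! · 4!0!0!2!3!1!] = √(12)
  +(−1)^0/∏(0,1,0,0,3,1)! = 1/6  (running 1/6)
⟨..|..⟩ = √(12)·(1/6) = +0.577350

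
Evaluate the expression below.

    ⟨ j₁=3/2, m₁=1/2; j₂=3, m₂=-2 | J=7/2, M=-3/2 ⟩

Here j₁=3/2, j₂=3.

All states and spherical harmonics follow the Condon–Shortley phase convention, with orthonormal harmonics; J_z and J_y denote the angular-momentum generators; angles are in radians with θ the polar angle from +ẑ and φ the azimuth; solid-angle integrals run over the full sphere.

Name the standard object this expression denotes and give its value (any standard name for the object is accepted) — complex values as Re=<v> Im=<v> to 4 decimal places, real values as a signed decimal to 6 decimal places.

This is a Clebsch–Gordan (vector-coupling) coefficient.
triangle: 1!·2!·5!/9! = 240/362880
(j±m)!: 2!·1!·1!·5!·2!·5! = 57600
prefactor² = (2J+1)·Δ·N² = 6400/21
  k=0: +1/(0!·1!·1!·1!·1!·4!) = 1/24
  k=1: −1/(1!·0!·0!·0!·2!·5!) = -1/240
Σ = 3/80  ⇒  CG² = 6400/21·(3/80)² = 3/7
CG = +√(3/7) = +0.654654

Clebsch–Gordan coefficient, +√(3/7) ≈ +0.654654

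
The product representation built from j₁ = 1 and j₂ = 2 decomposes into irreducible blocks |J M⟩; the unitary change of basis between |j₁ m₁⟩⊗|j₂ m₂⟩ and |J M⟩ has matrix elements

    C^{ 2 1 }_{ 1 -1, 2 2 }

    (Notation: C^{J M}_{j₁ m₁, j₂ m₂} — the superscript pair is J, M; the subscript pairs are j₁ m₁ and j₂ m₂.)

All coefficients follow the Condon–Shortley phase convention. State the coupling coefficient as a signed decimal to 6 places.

−√(1/3) = -0.577350

triangle: 1!*1!*3!/6! = 6/720
(j±m)!: 0!*2!*4!*0!*3!*1! = 288
prefactor² = (2J+1)*Δ*N² = 12
  k=1: −1/(1!*0!*1!*3!*0!*0!) = -1/6
Σ = -1/6  ⇒  CG² = 12*(-1/6)² = 1/3
CG = −√(1/3) = -0.577350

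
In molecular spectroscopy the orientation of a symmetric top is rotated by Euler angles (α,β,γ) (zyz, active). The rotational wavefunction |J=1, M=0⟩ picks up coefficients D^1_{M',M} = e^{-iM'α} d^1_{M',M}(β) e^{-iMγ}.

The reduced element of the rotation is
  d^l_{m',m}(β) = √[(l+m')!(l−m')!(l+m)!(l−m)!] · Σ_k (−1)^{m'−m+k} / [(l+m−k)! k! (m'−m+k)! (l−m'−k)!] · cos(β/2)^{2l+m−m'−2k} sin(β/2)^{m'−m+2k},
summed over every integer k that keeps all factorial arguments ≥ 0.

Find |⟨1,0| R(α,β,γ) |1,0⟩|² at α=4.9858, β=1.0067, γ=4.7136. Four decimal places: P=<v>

Split into d^1_{0,0}(β=1.0067) × two z-phases.
Half-angle: c=0.875972, s=0.482363. N=√(1·1·1·1)=1.000000
The bounds max(0,m−m')=0 and min(l+m,l−m')=1 give 2 terms
  k=0: (−1)^0·1.0000/(1)·0.8760^2·0.4824^0 = +0.767326
  k=1: (−1)^1·1.0000/(1)·0.8760^0·0.4824^2 = -0.232674
d^1_{0,0}(1.0067) = +0.767326 -0.232674 = +0.534652
|D^1_{0,0}|² = |d^1_{0,0}(β)|² = (+0.534652)² = 0.285853 (the z-rotation phases have unit modulus)

P=0.2859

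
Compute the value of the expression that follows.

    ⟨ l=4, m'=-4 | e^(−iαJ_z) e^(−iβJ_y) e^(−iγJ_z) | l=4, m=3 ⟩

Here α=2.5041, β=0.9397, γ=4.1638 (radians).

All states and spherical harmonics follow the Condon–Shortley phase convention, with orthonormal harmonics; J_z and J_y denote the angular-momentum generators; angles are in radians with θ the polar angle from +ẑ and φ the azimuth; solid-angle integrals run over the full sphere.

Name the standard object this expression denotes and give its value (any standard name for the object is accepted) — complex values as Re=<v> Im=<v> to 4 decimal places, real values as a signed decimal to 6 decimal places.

Wigner D-matrix element, Re=-0.0077 Im=-0.0061

This is a Wigner D-matrix element — the rotation-matrix element ⟨l m'| R(α,β,γ) |l m⟩ in the angular-momentum basis.
D^4_{-4,3}(2.5041,0.9397,4.1638) = e^{-i·-4·2.5041}·d^4_{-4,3}(0.9397)·e^{-i·3·4.1638}. Compute d first:
Half-angle: c=0.891636, s=0.452753. N=√(1·40320·5040·1)=14255.272709
The bounds max(0,m−m')=7 and min(l+m,l−m')=7 give 1 term
  k=7: (−1)^0·14255.2727/(5040)·0.8916^1·0.4528^7 = +0.009835
d^4_{-4,3}(0.9397) = +0.009835
Attach z-rotation phases: D = e^{-i(-4)(2.5041)}·(+0.009835)·e^{-i(3)(4.1638)} = -0.007729-0.006081i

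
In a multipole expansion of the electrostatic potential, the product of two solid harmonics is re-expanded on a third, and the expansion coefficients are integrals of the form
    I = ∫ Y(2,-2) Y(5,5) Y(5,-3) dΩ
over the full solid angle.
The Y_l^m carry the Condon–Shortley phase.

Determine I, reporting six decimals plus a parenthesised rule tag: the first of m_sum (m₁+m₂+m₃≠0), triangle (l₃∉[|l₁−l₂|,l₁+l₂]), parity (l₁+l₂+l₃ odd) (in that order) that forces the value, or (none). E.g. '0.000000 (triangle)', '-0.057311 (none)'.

0.088588 (none)

Rules hold: Σm=0, L=12 even, 3≤5≤7.
N = 5·11·11 = 605
Δ = 2!·2!·8!/13! = 1/38610
Racah Σ t=0..2: t=0:+1/2880 t=1:−1/576 t=2:+1/2880 = -1/960
⇒ 3j(2 5 5; 0 0 0)² = 10/429, sgn +1
Racah Σ t=2..2: t=2:+1/161280 = 1/161280
⇒ 3j(2 5 5; -2 5 -3)² = 1/143, sgn +1
4πI² = N·(3j₀)²·(3jₘ)² = 50/507
I = +1·√(0.0986193/4π) = 0.08858824
No selection rule forces the value: the integral is nonzero (none).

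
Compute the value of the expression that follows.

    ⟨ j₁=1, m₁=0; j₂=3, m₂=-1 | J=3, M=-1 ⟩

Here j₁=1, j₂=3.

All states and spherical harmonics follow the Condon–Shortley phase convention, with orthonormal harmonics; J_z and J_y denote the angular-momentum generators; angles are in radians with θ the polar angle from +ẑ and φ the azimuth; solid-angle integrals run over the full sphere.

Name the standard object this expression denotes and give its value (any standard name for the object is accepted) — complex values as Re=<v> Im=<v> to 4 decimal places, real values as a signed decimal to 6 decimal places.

This is a Clebsch–Gordan (vector-coupling) coefficient.
√[7·1!1!5!/8! · 1!1!2!4!2!4!] = √(48)
  +(−1)^0/∏(0,1,1,2,0,3)! = 1/12  (running 1/12)
  +(−1)^1/∏(1,0,0,1,1,4)! = -1/24  (running 1/24)
⟨..|..⟩ = √(48)·(1/24) = +0.288675

Clebsch–Gordan coefficient, +√(1/12) ≈ +0.288675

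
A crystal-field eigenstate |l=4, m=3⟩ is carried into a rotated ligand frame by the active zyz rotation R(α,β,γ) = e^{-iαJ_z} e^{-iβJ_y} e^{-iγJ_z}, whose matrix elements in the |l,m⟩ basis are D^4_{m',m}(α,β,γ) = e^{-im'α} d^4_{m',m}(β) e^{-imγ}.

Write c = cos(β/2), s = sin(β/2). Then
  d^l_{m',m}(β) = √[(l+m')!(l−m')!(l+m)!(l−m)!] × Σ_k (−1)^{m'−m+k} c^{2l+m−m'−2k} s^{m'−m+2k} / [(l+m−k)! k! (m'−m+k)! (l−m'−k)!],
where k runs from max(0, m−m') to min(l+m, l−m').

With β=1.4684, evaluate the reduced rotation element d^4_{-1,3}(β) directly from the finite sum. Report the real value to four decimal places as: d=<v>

d^4_{-1,3}(β=1.4684) via the finite sum:
c=cos(1.468400/2)=0.742367, s=sin(1.468400/2)=0.669993; N=√[6·120·5040·1]=1904.940944
Admissible k: 4..5 (factorial args all ≥0)
  k=4: (−1)^0·1904.9409/(144)·0.7424^4·0.6700^4 = +0.809610
  k=5: (−1)^1·1904.9409/(240)·0.7424^2·0.6700^6 = -0.395668
d^4_{-1,3}(1.4684) = +0.809610 -0.395668 = +0.413942

d=0.4139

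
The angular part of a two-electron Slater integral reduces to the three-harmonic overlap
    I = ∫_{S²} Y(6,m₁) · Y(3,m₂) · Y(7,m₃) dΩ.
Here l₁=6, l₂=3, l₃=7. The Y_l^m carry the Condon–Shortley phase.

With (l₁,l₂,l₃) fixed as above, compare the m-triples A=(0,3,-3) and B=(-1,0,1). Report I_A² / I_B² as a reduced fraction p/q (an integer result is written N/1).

7875/3698

Shared (l₁,l₂,l₃)=(6,3,7): N and (l;000)² cancel in I_A²/I_B².
A: Δ = 2!·10!·4!/17! = 1/2042040; Racah Σ t=2..2: t=2:+1/829440 = 1/829440; ⇒ 3j(6 3 7; 0 3 -3)² = 225/9724, sgn +1
B: Δ = 2!·10!·4!/17! = 1/2042040; Racah Σ t=0..2: t=0:+1/362880 t=1:−1/69120 t=2:+1/172800 = -43/7257600; ⇒ 3j(6 3 7; -1 0 1)² = 1849/170170, sgn -1
I_A²/I_B² = (225/9724)/(1849/170170) = 7875/3698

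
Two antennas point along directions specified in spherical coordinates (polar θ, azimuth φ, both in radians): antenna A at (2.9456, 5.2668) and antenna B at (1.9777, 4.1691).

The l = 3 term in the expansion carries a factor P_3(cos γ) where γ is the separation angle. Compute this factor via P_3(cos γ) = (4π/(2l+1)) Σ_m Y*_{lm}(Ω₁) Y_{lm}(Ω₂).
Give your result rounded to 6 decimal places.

-0.445493

Addition theorem: P_3(cos γ) = (4π/7) Σ_m Y*_{lm}(Ω₁) Y_{lm}(Ω₂), m = −3…3:
  [-3]  conj(Y_{3,-3})(Ω₁) = (-0.003068, -0.000284) ; Y_{3,-3}(Ω₂) = (0.322579, 0.019077) ; Δ = (-0.000984, -0.000150)
  [-2]  conj(Y_{3,-2})(Ω₁) = (0.016944, 0.034031) ; Y_{3,-2}(Ω₂) = (0.158795, 0.301901) ; Δ = (-0.007583, 0.010519)
  [-1]  conj(Y_{3,-1})(Ω₁) = (0.126247, -0.203890) ; Y_{3,-1}(Ω₂) = (0.033269, -0.055090) ; Δ = (-0.007032, -0.013738)
  [+0]  conj(Y_{3,0})(Ω₁) = (-0.662657, -0.000000) ; Y_{3,0}(Ω₂) = (0.327408, 0.000000) ; Δ = (-0.216959, -0.000000)
  [+1]  conj(Y_{3,1})(Ω₁) = (-0.126247, -0.203890) ; Y_{3,1}(Ω₂) = (-0.033269, -0.055090) ; Δ = (-0.007032, 0.013738)
  [+2]  conj(Y_{3,2})(Ω₁) = (0.016944, -0.034031) ; Y_{3,2}(Ω₂) = (0.158795, -0.301901) ; Δ = (-0.007583, -0.010519)
  [+3]  conj(Y_{3,3})(Ω₁) = (0.003068, -0.000284) ; Y_{3,3}(Ω₂) = (-0.322579, 0.019077) ; Δ = (-0.000984, 0.000150)
Total Σ_m = (-0.248158, 0.000000). Multiply by 1.795196: (-0.445493, 0.000000). P_3(cos γ) = -0.445493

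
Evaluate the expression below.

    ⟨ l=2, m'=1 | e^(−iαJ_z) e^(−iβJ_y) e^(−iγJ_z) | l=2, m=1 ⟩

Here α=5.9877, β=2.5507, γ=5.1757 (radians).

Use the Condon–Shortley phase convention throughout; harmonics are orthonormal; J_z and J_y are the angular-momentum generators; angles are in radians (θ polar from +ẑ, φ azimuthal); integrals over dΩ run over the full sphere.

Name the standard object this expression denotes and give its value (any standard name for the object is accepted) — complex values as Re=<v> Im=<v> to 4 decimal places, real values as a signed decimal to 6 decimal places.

Wigner D-matrix element, Re=-0.0377 Im=-0.2224

This is a Wigner D-matrix element — the rotation-matrix element ⟨l m'| R(α,β,γ) |l m⟩ in the angular-momentum basis.
First d^2_{1,1}(β=2.5507), then the phase factors e^{-i(1)α} and e^{-i(1)γ}:
Half-angle: c=0.291167, s=0.956672. N=√(6·1·6·1)=6.000000
The bounds max(0,m−m')=0 and min(l+m,l−m')=1 give 2 terms
  k=0: (−1)^0·6.0000/(6)·0.2912^4·0.9567^0 = +0.007187
  k=1: (−1)^1·6.0000/(2)·0.2912^2·0.9567^2 = -0.232772
d^2_{1,1}(2.5507) = +0.007187 -0.232772 = -0.225585
Phases: e^{-i·(1)·5.9877}=+0.956661+0.291204i, e^{-i·(1)·5.1757}=+0.446913+0.894578i ⇒ D=-0.037682-0.222416i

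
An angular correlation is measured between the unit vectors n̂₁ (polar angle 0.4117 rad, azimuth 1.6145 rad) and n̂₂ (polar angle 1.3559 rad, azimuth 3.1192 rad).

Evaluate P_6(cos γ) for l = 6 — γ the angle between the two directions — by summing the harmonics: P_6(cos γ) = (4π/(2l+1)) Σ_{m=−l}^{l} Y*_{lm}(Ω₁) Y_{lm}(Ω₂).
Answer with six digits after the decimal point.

-0.036738

Addition theorem: P_6(cos γ) = (4π/13) Σ_m Y*_{lm}(Ω₁) Y_{lm}(Ω₂), m = −6…6:
  m=-6: (-0.001916, -0.000514) × (0.416346, 0.056278) = (-0.000769, -0.000322)  (running Σ = (-0.000769, -0.000322))
  m=-5: (-0.003412, 0.015363) × (-0.315672, -0.035492) = (0.001622, -0.004729)  (running Σ = (0.000853, -0.005051))
  m=-4: (0.074225, 0.013109) × (-0.161815, -0.014533) = (-0.011820, -0.003200)  (running Σ = (-0.010967, -0.008251))
  m=-3: (0.031200, -0.236598) × (0.323092, 0.021737) = (0.015223, -0.075765)  (running Σ = (0.004257, -0.084015))
  m=-2: (-0.475904, -0.041704) × (0.077553, 0.003476) = (-0.036763, -0.004888)  (running Σ = (-0.032506, -0.088904))
  m=-1: (-0.020340, 0.465103) × (-0.317842, -0.007119) = (0.009776, -0.147685)  (running Σ = (-0.022731, -0.236588))
  m=0: (-0.137187, -0.000000) × (-0.054345, 0.000000) = (0.007455, 0.000000)  (running Σ = (-0.015275, -0.236588))
  m=1: (0.020340, 0.465103) × (0.317842, -0.007119) = (0.009776, 0.147685)  (running Σ = (-0.005499, -0.088904))
  m=2: (-0.475904, 0.041704) × (0.077553, -0.003476) = (-0.036763, 0.004888)  (running Σ = (-0.042262, -0.084015))
  m=3: (-0.031200, -0.236598) × (-0.323092, 0.021737) = (0.015223, 0.075765)  (running Σ = (-0.027039, -0.008251))
  m=4: (0.074225, -0.013109) × (-0.161815, 0.014533) = (-0.011820, 0.003200)  (running Σ = (-0.038859, -0.005051))
  m=5: (0.003412, 0.015363) × (0.315672, -0.035492) = (0.001622, 0.004729)  (running Σ = (-0.037237, -0.000322))
  m=6: (-0.001916, 0.000514) × (0.416346, -0.056278) = (-0.000769, 0.000322)  (running Σ = (-0.038006, 0.000000))
Σ over m = (-0.038006, 0.000000); ×(4π/13) → (-0.036738, 0.000000). Real part: -0.036738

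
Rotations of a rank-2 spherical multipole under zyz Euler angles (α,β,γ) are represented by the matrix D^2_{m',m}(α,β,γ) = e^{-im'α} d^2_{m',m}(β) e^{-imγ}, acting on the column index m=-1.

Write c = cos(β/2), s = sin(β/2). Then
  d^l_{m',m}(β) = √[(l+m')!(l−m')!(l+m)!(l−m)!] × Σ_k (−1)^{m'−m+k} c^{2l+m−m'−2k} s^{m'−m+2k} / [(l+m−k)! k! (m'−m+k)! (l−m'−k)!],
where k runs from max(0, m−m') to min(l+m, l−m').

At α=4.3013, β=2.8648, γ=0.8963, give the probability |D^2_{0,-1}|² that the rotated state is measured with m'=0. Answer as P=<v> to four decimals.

P=0.1037

D^2_{0,-1}(4.3013,2.8648,0.8963) = e^{-i·0·4.3013}·d^2_{0,-1}(2.8648)·e^{-i·-1·0.8963}. Compute d first:
Half-angle: c=0.137955, s=0.990439. N=√(2·2·1·6)=4.898979
k∈{0,1} keeps every argument non-negative
  k=0: (−1)^1·4.8990/(2)·0.1380^3·0.9904^1 = -0.006370
  k=1: (−1)^2·4.8990/(2)·0.1380^1·0.9904^3 = +0.328319
d^2_{0,-1}(2.8648) = -0.006370 +0.328319 = +0.321949
|D^2_{0,-1}|² = |d^2_{0,-1}(β)|² = (+0.321949)² = 0.103651 (the z-rotation phases have unit modulus)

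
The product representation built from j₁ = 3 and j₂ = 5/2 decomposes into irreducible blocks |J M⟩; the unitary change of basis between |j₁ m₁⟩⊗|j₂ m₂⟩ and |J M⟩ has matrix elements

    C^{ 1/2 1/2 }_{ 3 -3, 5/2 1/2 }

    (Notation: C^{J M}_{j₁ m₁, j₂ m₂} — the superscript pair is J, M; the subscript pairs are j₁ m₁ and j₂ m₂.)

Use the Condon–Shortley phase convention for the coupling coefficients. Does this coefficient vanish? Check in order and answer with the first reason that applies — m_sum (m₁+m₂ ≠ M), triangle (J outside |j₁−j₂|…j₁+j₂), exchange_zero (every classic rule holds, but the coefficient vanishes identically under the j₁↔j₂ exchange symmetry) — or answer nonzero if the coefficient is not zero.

m-sum: m₁+m₂ = -3+1/2 = -5/2, M = 1/2  ✗ ⇒ coefficient is 0

m_sum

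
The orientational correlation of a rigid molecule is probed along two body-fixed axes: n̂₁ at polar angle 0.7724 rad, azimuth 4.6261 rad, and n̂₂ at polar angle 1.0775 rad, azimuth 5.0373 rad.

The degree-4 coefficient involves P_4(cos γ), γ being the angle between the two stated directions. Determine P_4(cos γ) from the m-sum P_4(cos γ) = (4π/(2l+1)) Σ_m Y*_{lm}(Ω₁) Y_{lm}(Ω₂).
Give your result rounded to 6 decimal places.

0.223556

Expand P_4 via completeness: Σ_{m} conj(Y_{4,m}) at Ω₁ times Y_{4,m} at Ω₂ —
  m=-4: (0.09877 - 0.03551j) × (0.07133 - 0.25659j) = -0.00207 - 0.02788j  (running Σ = -0.00207 - 0.02788j)
  m=-3: (0.07799 + 0.29453j) × (-0.33514 - 0.22735j) = 0.04082 - 0.11644j  (running Σ = 0.03876 - 0.14432j)
  m=-2: (-0.41584 + 0.07249j) × (-0.11770 + 0.08944j) = 0.04246 - 0.04572j  (running Σ = 0.08122 - 0.19004j)
  m=-1: (-0.01204 - 0.13922j) × (-0.09010 - 0.26747j) = -0.03615 + 0.01576j  (running Σ = 0.04506 - 0.17428j)
  m=0: (-0.33630 + 0.00000j) × (-0.20810 + 0.00000j) = 0.06998 + 0.00000j  (running Σ = 0.11505 - 0.17428j)
  m=1: (0.01204 - 0.13922j) × (0.09010 - 0.26747j) = -0.03615 - 0.01576j  (running Σ = 0.07889 - 0.19004j)
  m=2: (-0.41584 - 0.07249j) × (-0.11770 - 0.08944j) = 0.04246 + 0.04572j  (running Σ = 0.12135 - 0.14432j)
  m=3: (-0.07799 + 0.29453j) × (0.33514 - 0.22735j) = 0.04082 + 0.11644j  (running Σ = 0.16218 - 0.02788j)
  m=4: (0.09877 + 0.03551j) × (0.07133 + 0.25659j) = -0.00207 + 0.02788j  (running Σ = 0.16011 - 0.00000j)
Total Σ_m = 0.16011 - 0.00000j. Multiply by 1.396263: 0.22356 - 0.00000j. P_4(cos γ) = 0.223556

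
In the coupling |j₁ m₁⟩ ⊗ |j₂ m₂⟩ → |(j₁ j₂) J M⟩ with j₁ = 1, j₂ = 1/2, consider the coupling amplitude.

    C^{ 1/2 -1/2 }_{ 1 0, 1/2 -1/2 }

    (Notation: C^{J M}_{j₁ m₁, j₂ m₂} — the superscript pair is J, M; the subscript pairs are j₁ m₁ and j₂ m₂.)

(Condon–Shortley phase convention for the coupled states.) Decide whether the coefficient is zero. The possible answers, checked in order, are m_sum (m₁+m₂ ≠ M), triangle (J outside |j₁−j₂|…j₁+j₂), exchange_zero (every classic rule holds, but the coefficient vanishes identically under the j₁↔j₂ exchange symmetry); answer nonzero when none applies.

nonzero

m-sum: m₁+m₂ = 0+(-1/2) = -1/2, M = -1/2  ✓
triangle: |j₁−j₂| = 1/2 ≤ J = 1/2 ≤ j₁+j₂ = 3/2  ✓
exchange: j₁≠j₂ or m₁≠m₂ — the exchange symmetry imposes no constraint here
value check: CG = +√(1/3) = +0.577350 ≠ 0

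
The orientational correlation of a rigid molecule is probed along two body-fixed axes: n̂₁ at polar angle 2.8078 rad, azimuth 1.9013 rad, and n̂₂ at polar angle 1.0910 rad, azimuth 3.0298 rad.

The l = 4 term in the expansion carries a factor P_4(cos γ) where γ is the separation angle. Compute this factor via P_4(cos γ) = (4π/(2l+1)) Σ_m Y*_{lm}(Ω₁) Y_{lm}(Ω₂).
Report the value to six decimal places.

0.051915

Expand P_4 via completeness: Σ_{m} conj(Y_{4,m}) at Ω₁ times Y_{4,m} at Ω₂ —
  [-4]  conj(Y_{4,-4})(Ω₁) = (0.001255, 0.004942) ; Y_{4,-4}(Ω₂) = (0.247095, 0.118499) ; Δ = (-0.000275, 0.001370)
  [-3]  conj(Y_{4,-3})(Ω₁) = (-0.034804, 0.022767) ; Y_{4,-3}(Ω₂) = (-0.380855, -0.132745) ; Δ = (0.016277, -0.004051)
  [-2]  conj(Y_{4,-2})(Ω₁) = (-0.148771, -0.115702) ; Y_{4,-2}(Ω₂) = (0.126168, 0.028689) ; Δ = (-0.015451, -0.018866)
  [-1]  conj(Y_{4,-1})(Ω₁) = (0.154385, -0.449987) ; Y_{4,-1}(Ω₂) = (0.290399, 0.032600) ; Δ = (0.059503, -0.125643)
  [+0]  conj(Y_{4,0})(Ω₁) = (0.434741, -0.000000) ; Y_{4,0}(Ω₂) = (-0.190751, 0.000000) ; Δ = (-0.082927, 0.000000)
  [+1]  conj(Y_{4,1})(Ω₁) = (-0.154385, -0.449987) ; Y_{4,1}(Ω₂) = (-0.290399, 0.032600) ; Δ = (0.059503, 0.125643)
  [+2]  conj(Y_{4,2})(Ω₁) = (-0.148771, 0.115702) ; Y_{4,2}(Ω₂) = (0.126168, -0.028689) ; Δ = (-0.015451, 0.018866)
  [+3]  conj(Y_{4,3})(Ω₁) = (0.034804, 0.022767) ; Y_{4,3}(Ω₂) = (0.380855, -0.132745) ; Δ = (0.016277, 0.004051)
  [+4]  conj(Y_{4,4})(Ω₁) = (0.001255, -0.004942) ; Y_{4,4}(Ω₂) = (0.247095, -0.118499) ; Δ = (-0.000275, -0.001370)
Accumulated sum (0.037181, 0.000000); after 4π/(2l+1) scaling, (0.051915, 0.000000) ⇒ P_4 = 0.051915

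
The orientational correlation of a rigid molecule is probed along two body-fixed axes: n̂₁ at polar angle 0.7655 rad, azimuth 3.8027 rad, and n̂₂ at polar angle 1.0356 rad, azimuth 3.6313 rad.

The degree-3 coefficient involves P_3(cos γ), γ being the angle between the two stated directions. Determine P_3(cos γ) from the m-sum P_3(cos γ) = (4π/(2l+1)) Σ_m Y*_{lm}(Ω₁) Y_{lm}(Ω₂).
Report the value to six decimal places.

Expand P_3 via completeness: Σ_{m} conj(Y_{3,m}) at Ω₁ times Y_{3,m} at Ω₂ —
  m=-3: Y*=0.05565 - 0.12715j  Y=-0.02695 + 0.26416j  product 0.03209 + 0.01813j
  m=-2: Y*=0.08704 + 0.34291j  Y=0.21500 - 0.32015j  product 0.12850 + 0.04586j
  m=-1: Y*=-0.28271 - 0.21991j  Y=-0.07373 + 0.03930j  product 0.02949 + 0.00510j
  m=+0: Y*=-0.10777 + 0.00000j  Y=-0.32345 + 0.00000j  product 0.03486 + 0.00000j
  m=+1: Y*=0.28271 - 0.21991j  Y=0.07373 + 0.03930j  product 0.02949 - 0.00510j
  m=+2: Y*=0.08704 - 0.34291j  Y=0.21500 + 0.32015j  product 0.12850 - 0.04586j
  m=+3: Y*=-0.05565 - 0.12715j  Y=0.02695 + 0.26416j  product 0.03209 - 0.01813j
Σ over m = 0.41501 - 0.00000j; ×(4π/7) → 0.74502 - 0.00000j. Real part: 0.745018

0.745018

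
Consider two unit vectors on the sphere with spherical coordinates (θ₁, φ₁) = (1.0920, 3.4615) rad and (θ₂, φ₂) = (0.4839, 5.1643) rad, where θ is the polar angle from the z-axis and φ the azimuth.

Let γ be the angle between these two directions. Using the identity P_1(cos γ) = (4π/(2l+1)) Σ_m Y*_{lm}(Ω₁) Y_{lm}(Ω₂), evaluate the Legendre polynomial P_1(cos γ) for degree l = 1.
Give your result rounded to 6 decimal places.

Addition theorem: P_1(cos γ) = (4π/3) Σ_m Y*_{lm}(Ω₁) Y_{lm}(Ω₂), m = −1…1:
  m=-1: (-0.29109 - 0.09643j) × (0.07019 + 0.14460j) = -0.00649 - 0.04886j  (running Σ = -0.00649 - 0.04886j)
  m=0: (0.22510 + 0.00000j) × (0.43250 + 0.00000j) = 0.09736 + 0.00000j  (running Σ = 0.09087 - 0.04886j)
  m=1: (0.29109 - 0.09643j) × (-0.07019 + 0.14460j) = -0.00649 + 0.04886j  (running Σ = 0.08438 + 0.00000j)
Σ over m = 0.08438 + 0.00000j; ×(4π/3) → 0.35347 + 0.00000j. Real part: 0.353467

0.353467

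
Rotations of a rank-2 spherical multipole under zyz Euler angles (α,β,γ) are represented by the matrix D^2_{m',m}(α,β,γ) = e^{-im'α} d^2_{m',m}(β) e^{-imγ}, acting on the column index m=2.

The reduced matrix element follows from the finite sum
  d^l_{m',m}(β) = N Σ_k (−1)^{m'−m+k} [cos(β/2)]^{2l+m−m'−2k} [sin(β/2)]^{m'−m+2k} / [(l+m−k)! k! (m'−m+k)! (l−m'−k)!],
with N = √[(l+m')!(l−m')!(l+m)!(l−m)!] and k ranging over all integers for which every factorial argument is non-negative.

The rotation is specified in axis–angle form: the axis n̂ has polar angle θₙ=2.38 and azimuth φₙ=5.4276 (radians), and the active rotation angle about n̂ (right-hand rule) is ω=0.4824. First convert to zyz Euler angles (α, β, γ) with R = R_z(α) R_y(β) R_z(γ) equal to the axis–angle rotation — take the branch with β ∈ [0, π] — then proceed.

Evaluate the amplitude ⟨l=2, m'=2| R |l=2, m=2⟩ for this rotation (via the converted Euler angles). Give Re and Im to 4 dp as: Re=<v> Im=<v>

Axis–angle → zyz. n̂ = (sinθₙcosφₙ, sinθₙsinφₙ, cosθₙ) = (+0.452535, -0.520975, -0.723738), ω = 0.4824.
R = I cosω + sinω [n̂]ₓ + (1−cosω) n̂n̂ᵀ gives
  R = [+0.909254, +0.308843, -0.279059; -0.362651, +0.916857, -0.166907; +0.204309, +0.252961, +0.945658]
β = atan2(√(R₁₃²+R₂₃²), R₃₃) = 0.331185; α = atan2(R₂₃, R₁₃) mod 2π = 3.680618; γ = atan2(R₃₂, −R₃₁) mod 2π = 2.250196
First d^2_{2,2}(β=0.3312), then the phase factors e^{-i(2)α} and e^{-i(2)γ}:
c=cos(0.331185/2)=0.986321, s=sin(0.331185/2)=0.164837; N=√[24·1·24·1]=24.000000
The bounds max(0,m−m')=0 and min(l+m,l−m')=0 give 1 term
  k=0: (−1)^0·24.0000/(24)·0.9863^4·0.1648^0 = +0.946396
d^2_{2,2}(0.3312) = +0.946396
Attach z-rotation phases: D = e^{-i(2)(3.6806)}·(+0.946396)·e^{-i(2)(2.2502)} = +0.720944+0.613111i

Re=0.7209 Im=0.6131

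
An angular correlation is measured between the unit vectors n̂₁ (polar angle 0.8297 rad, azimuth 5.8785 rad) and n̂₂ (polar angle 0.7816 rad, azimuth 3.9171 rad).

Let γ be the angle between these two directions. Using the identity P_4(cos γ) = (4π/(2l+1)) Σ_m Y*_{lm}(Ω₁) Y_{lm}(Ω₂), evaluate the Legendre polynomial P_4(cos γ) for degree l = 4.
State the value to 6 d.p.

0.105634

Addition theorem: P_4(cos γ) = (4π/9) Σ_m Y*_{lm}(Ω₁) Y_{lm}(Ω₂), m = −4…4:
  m=-4: (-0.006282, -0.130928) × (-0.108873, -0.004310) = (0.000120, 0.014282)  (running Σ = (0.000120, 0.014282))
  m=-3: (0.118481, -0.317911) × (0.212968, 0.225997) = (0.097080, -0.040928)  (running Σ = (0.097199, -0.026647))
  m=-2: (0.275133, -0.288651) × (0.008296, -0.419309) = (-0.118751, -0.117760)  (running Σ = (-0.021552, -0.144407))
  m=-1: (0.041214, -0.017653) × (-0.088942, 0.087200) = (-0.002126, 0.005164)  (running Σ = (-0.023678, -0.139243))
  m=0: (-0.359957, -0.000000) × (-0.341741, 0.000000) = (0.123012, 0.000000)  (running Σ = (0.099334, -0.139243))
  m=1: (-0.041214, -0.017653) × (0.088942, 0.087200) = (-0.002126, -0.005164)  (running Σ = (0.097207, -0.144407))
  m=2: (0.275133, 0.288651) × (0.008296, 0.419309) = (-0.118751, 0.117760)  (running Σ = (-0.021544, -0.026647))
  m=3: (-0.118481, -0.317911) × (-0.212968, 0.225997) = (0.097080, 0.040928)  (running Σ = (0.075535, 0.014282))
  m=4: (-0.006282, 0.130928) × (-0.108873, 0.004310) = (0.000120, -0.014282)  (running Σ = (0.075655, 0.000000))
Total Σ_m = (0.075655, 0.000000). Multiply by 1.396263: (0.105634, 0.000000). P_4(cos γ) = 0.105634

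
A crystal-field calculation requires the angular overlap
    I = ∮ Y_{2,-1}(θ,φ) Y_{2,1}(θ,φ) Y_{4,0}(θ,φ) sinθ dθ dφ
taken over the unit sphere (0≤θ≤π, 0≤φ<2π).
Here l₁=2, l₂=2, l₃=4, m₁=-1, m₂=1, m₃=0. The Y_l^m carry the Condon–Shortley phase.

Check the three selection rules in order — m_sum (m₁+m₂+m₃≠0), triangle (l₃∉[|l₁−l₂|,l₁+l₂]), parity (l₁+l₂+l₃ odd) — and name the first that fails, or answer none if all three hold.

Σmᵢ = 0  ✓
l₃∈[|l₁−l₂|,l₁+l₂]=[0,4], have l₃=4  ✓
Σlᵢ = 8 ⇒ even  ✓

none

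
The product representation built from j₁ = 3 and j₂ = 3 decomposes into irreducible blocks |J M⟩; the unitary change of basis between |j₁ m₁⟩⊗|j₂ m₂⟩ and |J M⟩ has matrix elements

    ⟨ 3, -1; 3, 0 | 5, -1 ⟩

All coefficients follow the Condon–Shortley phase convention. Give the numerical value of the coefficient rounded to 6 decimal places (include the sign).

-0.345033  (= −√(5/42))

triangle: 1!·5!·5!/12! = 14400/479001600
(j±m)!: 2!·4!·3!·3!·4!·6! = 29859840
prefactor² = (2J+1)·Δ·N² = 69120/7
  k=0: +1/(0!·1!·4!·3!·1!·2!) = 1/288
  k=1: −1/(1!·0!·3!·2!·2!·3!) = -1/144
Σ = -1/288  ⇒  CG² = 69120/7·(-1/288)² = 5/42
CG = −√(5/42) = -0.345033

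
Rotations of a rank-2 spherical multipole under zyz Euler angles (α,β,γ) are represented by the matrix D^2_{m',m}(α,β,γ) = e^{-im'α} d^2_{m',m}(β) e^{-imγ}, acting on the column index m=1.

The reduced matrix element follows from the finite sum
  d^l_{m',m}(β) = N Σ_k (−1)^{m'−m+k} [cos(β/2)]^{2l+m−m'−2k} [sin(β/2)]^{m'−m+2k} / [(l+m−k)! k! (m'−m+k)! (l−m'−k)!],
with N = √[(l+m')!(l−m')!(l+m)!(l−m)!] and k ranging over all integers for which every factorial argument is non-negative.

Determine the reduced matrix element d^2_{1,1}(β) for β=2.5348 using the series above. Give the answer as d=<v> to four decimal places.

d^2_{1,1}(β=2.5348) via the finite sum:
Half-angle: c=0.298763, s=0.954327. N=√(6·1·6·1)=6.000000
Admissible k: 0..1 (factorial args all ≥0)
  k=0: (−1)^0·6.0000/(6)·0.2988^4·0.9543^0 = +0.007967
  k=1: (−1)^1·6.0000/(2)·0.2988^2·0.9543^2 = -0.243876
d^2_{1,1}(2.5348) = +0.007967 -0.243876 = -0.235909

d=-0.2359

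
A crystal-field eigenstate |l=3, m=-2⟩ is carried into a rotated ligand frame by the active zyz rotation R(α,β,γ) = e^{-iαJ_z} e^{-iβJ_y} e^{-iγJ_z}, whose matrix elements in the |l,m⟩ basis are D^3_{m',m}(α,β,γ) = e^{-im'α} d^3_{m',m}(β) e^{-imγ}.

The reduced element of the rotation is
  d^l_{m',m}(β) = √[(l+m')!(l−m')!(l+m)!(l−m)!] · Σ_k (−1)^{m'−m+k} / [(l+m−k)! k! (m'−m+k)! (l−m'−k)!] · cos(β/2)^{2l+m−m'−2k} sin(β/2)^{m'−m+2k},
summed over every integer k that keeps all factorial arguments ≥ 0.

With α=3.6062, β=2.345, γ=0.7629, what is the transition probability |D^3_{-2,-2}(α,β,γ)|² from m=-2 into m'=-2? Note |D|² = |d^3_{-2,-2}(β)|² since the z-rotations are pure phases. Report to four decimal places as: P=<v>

Split into d^3_{-2,-2}(β=2.3450) × two z-phases.
Half-angle: c=0.387849, s=0.921723. N=√(1·120·1·120)=120.000000
The bounds max(0,m−m')=0 and min(l+m,l−m')=1 give 2 terms
  k=0: (−1)^0·120.0000/(120)·0.3878^6·0.9217^0 = +0.003404
  k=1: (−1)^1·120.0000/(24)·0.3878^4·0.9217^2 = -0.096121
d^3_{-2,-2}(2.3450) = +0.003404 -0.096121 = -0.092717
|D^3_{-2,-2}|² = |d^3_{-2,-2}(β)|² = (-0.092717)² = 0.008597 (the z-rotation phases have unit modulus)

P=0.0086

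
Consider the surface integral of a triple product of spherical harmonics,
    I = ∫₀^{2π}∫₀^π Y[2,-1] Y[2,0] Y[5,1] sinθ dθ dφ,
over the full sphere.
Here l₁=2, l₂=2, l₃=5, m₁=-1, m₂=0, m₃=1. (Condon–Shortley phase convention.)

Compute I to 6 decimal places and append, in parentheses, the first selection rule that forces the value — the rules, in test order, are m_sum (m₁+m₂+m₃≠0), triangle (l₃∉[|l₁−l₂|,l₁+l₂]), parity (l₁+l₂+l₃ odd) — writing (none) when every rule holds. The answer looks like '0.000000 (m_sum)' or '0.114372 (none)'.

triangle: need 0≤l₃≤4, have 5; I=0

0.000000 (triangle)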